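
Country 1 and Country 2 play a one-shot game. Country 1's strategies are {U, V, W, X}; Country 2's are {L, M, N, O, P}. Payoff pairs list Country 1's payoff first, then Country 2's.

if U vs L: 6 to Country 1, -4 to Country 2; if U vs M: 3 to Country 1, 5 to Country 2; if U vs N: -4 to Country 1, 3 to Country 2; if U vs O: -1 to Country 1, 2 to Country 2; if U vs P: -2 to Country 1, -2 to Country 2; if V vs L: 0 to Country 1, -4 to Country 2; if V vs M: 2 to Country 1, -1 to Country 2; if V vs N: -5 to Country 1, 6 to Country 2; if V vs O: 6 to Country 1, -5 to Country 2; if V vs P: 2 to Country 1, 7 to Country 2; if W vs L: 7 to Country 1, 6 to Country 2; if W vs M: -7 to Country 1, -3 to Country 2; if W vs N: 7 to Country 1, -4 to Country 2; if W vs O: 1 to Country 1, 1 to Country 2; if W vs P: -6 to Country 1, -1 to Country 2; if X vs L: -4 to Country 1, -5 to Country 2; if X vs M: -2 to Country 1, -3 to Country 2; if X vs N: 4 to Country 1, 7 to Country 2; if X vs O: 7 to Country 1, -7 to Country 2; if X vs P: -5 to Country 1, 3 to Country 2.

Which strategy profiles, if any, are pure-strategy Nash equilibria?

A profile is a Nash equilibrium when each player is best-responding to the other.
Country 1's best responses — vs L: W (payoff 7); vs M: U (payoff 3); vs N: W (payoff 7); vs O: X (payoff 7); vs P: V (payoff 2).
Country 2's best responses — vs U: M (payoff 5); vs V: P (payoff 7); vs W: L (payoff 6); vs X: N (payoff 7).
Mutual best responses occur at (U, M), (V, P), and (W, L); at each, neither player gains by switching.

(U, M), (V, P), and (W, L)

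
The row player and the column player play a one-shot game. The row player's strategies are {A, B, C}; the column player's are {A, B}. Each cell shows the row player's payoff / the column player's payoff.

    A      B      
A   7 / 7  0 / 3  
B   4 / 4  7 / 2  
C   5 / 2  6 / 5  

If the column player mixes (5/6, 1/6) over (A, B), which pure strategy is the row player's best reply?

The row player's best reply maximizes expected payoff against the mix.
A: (5/6)·7 + (1/6)·0 = 35/6
B: (5/6)·4 + (1/6)·7 = 9/2
C: (5/6)·5 + (1/6)·6 = 31/6
Highest expected payoff is 35/6, from A.

A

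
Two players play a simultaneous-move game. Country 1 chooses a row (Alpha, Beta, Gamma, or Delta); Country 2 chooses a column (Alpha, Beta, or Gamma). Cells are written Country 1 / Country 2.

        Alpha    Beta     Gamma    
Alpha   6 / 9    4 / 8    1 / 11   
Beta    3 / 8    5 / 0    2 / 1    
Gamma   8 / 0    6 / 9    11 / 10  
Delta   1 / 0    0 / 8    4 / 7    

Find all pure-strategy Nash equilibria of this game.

A profile is a Nash equilibrium when each player is best-responding to the other.
Country 1's best responses — vs Alpha: Gamma (payoff 8); vs Beta: Gamma (payoff 6); vs Gamma: Gamma (payoff 11).
Country 2's best responses — vs Alpha: Gamma (payoff 11); vs Beta: Alpha (payoff 8); vs Gamma: Gamma (payoff 10); vs Delta: Beta (payoff 8).
The only mutual best response is (Gamma, Gamma); neither player gains by switching there.

(Gamma, Gamma)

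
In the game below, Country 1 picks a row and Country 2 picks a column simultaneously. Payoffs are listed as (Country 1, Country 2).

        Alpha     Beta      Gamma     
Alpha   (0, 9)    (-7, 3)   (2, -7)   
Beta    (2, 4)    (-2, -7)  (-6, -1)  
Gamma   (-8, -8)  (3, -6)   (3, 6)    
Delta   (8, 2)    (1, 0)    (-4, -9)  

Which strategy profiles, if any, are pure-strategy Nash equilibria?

(Gamma, Gamma) and (Delta, Alpha)

Find each player's best response to every opponent strategy; NE are the intersections.
Country 1's best responses — vs Alpha: Delta (payoff 8); vs Beta: Gamma (payoff 3); vs Gamma: Gamma (payoff 3).
Country 2's best responses — vs Alpha: Alpha (payoff 9); vs Beta: Alpha (payoff 4); vs Gamma: Gamma (payoff 6); vs Delta: Alpha (payoff 2).
Mutual best responses occur at (Gamma, Gamma) and (Delta, Alpha); at each, neither player gains by switching.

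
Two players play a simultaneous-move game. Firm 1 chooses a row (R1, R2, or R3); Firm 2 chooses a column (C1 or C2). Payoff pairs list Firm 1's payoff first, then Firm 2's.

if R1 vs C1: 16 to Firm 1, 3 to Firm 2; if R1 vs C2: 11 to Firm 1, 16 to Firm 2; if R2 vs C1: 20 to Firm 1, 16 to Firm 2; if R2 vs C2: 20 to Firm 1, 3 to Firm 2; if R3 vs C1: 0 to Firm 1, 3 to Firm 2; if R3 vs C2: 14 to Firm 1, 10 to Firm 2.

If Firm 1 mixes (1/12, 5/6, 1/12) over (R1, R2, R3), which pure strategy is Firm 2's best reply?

Compute Firm 2's expected payoff from each pure strategy against the given mix.
C1: (1/12)·3 + (5/6)·16 + (1/12)·3 = 83/6
C2: (1/12)·16 + (5/6)·3 + (1/12)·10 = 14/3
Highest expected payoff is 83/6, from C1.

C1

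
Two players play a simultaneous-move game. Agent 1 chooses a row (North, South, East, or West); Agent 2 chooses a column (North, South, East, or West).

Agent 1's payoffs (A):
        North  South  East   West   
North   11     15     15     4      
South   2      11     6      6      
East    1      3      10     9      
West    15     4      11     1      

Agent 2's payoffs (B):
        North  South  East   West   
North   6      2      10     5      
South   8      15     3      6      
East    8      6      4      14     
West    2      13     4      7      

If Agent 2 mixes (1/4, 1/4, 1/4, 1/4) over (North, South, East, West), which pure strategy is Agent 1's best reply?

North

Agent 1's best reply maximizes expected payoff against the mix.
North: (1/4)·11 + (1/4)·15 + (1/4)·15 + (1/4)·4 = 45/4
South: (1/4)·2 + (1/4)·11 + (1/4)·6 + (1/4)·6 = 25/4
East: (1/4)·1 + (1/4)·3 + (1/4)·10 + (1/4)·9 = 23/4
West: (1/4)·15 + (1/4)·4 + (1/4)·11 + (1/4)·1 = 31/4
Highest expected payoff is 45/4, from North.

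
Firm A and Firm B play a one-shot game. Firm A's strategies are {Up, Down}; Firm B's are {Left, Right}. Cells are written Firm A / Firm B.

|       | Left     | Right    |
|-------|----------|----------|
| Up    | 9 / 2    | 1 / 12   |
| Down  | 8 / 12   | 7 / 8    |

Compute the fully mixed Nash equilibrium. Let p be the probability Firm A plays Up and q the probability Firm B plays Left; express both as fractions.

p = 2/7, q = 6/7

Each player's mixing probability is pinned down by making the *other* player indifferent.
Firm B indifferent between Left and Right: p·2 + (1−p)·12 = p·12 + (1−p)·8 ⟹ 12 + (-10)p = 8 + 4p ⟹ p = 2/7.
Firm A indifferent between Up and Down: q·9 + (1−q)·1 = q·8 + (1−q)·7 ⟹ 1 + 8q = 7 + 1q ⟹ q = 6/7.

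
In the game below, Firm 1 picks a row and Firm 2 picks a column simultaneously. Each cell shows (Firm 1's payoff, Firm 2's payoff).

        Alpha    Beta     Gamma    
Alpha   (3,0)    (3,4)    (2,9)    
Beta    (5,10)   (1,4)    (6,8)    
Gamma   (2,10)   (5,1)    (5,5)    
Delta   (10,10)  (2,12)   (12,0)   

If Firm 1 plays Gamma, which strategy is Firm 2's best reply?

With Firm 1 fixed at Gamma, Firm 2's payoffs are: Alpha → 10, Beta → 1, Gamma → 5.
The maximum is 10, achieved by Alpha.

Alpha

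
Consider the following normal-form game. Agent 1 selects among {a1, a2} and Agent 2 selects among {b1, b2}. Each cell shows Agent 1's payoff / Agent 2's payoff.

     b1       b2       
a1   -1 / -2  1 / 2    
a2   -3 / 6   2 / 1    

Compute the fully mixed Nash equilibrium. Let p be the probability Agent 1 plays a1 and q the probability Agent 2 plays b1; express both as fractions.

In a mixed NE each player is indifferent between their pure strategies, so the opponent's mix sets the indifference.
Agent 2 indifferent between b1 and b2: p·(-2) + (1−p)·6 = p·2 + (1−p)·1 ⟹ 6 + (-8)p = 1 + 1p ⟹ p = 5/9.
Agent 1 indifferent between a1 and a2: q·(-1) + (1−q)·1 = q·(-3) + (1−q)·2 ⟹ 1 + (-2)q = 2 + (-5)q ⟹ q = 1/3.

p = 5/9, q = 1/3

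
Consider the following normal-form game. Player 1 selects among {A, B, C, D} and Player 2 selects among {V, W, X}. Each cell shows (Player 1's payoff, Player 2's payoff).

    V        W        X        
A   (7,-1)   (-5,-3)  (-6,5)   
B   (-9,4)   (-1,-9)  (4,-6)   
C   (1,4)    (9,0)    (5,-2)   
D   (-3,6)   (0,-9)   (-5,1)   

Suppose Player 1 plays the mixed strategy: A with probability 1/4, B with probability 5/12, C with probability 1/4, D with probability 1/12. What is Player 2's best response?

V

Compute Player 2's expected payoff from each pure strategy against the given mix.
V: (1/4)·(-1) + (5/12)·4 + (1/4)·4 + (1/12)·6 = 35/12
W: (1/4)·(-3) + (5/12)·(-9) + (1/4)·0 + (1/12)·(-9) = -21/4
X: (1/4)·5 + (5/12)·(-6) + (1/4)·(-2) + (1/12)·1 = -5/3
Highest expected payoff is 35/12, from V.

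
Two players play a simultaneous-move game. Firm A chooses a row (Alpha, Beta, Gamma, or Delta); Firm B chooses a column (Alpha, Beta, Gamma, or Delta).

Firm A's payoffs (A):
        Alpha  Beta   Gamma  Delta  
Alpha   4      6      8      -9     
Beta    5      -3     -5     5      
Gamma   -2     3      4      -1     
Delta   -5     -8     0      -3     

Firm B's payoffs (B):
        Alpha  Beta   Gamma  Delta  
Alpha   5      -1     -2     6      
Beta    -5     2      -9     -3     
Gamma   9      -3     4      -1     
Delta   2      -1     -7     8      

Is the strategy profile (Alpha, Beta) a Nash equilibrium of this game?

No

Holding Firm B at Beta: Firm A gets 6 from Alpha, versus -3 from Beta, 3 from Gamma, -8 from Delta. No profitable deviation for Firm A.
Holding Firm A at Alpha: Firm B gets -1 from Beta but could get 6 by switching to Delta. Firm B has a profitable deviation.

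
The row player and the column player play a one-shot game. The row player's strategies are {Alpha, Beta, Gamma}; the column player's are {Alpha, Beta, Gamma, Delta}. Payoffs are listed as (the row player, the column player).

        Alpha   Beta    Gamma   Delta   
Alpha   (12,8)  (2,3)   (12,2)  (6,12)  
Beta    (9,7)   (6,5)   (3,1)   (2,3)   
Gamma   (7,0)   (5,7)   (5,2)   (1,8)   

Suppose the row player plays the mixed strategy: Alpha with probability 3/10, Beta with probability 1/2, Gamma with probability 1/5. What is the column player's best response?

Delta

Compute the column player's expected payoff from each pure strategy against the given mix.
Alpha: (3/10)·8 + (1/2)·7 + (1/5)·0 = 59/10
Beta: (3/10)·3 + (1/2)·5 + (1/5)·7 = 24/5
Gamma: (3/10)·2 + (1/2)·1 + (1/5)·2 = 3/2
Delta: (3/10)·12 + (1/2)·3 + (1/5)·8 = 67/10
Highest expected payoff is 67/10, from Delta.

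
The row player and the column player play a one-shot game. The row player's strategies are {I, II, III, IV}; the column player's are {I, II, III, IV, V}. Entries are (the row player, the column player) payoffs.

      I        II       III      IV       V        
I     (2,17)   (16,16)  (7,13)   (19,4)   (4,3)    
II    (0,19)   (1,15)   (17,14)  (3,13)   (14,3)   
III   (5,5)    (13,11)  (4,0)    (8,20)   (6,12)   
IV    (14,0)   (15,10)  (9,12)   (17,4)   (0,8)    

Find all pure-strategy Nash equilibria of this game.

There is no pure-strategy Nash equilibrium

A profile is a Nash equilibrium when each player is best-responding to the other.
The row player's best responses — vs I: IV (payoff 14); vs II: I (payoff 16); vs III: II (payoff 17); vs IV: I (payoff 19); vs V: II (payoff 14).
The column player's best responses — vs I: I (payoff 17); vs II: I (payoff 19); vs III: IV (payoff 20); vs IV: III (payoff 12).
No cell has both players best-responding. For instance, the row player's best reply to IV is I, but against I the column player prefers I over IV.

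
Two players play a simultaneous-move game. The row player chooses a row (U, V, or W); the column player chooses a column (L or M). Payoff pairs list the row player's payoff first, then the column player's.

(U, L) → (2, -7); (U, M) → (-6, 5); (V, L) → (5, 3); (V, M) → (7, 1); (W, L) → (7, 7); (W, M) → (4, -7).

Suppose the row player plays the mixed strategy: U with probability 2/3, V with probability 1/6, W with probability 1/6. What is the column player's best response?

M

The column player's best reply maximizes expected payoff against the mix.
L: (2/3)·(-7) + (1/6)·3 + (1/6)·7 = -3
M: (2/3)·5 + (1/6)·1 + (1/6)·(-7) = 7/3
Highest expected payoff is 7/3, from M.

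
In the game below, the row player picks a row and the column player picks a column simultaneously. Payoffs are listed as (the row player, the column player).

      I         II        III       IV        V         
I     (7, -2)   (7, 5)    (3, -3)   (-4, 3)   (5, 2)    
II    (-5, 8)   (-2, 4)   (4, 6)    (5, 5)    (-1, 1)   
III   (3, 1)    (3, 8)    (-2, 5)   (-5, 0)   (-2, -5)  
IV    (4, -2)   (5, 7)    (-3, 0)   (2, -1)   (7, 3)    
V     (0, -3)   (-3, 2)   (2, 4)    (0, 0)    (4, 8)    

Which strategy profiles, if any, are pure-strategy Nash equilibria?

A profile is a Nash equilibrium when each player is best-responding to the other.
The row player's best responses — vs I: I (payoff 7); vs II: I (payoff 7); vs III: II (payoff 4); vs IV: II (payoff 5); vs V: IV (payoff 7).
The column player's best responses — vs I: II (payoff 5); vs II: I (payoff 8); vs III: II (payoff 8); vs IV: II (payoff 7); vs V: V (payoff 8).
The only mutual best response is (I, II); neither player gains by switching there.

(I, II)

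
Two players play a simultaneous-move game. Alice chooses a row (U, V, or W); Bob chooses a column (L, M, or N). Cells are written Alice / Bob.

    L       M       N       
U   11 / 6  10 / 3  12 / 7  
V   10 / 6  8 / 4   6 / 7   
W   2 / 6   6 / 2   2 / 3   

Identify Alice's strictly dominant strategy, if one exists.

U

Check whether one of Alice's strategies beats all alternatives regardless of what the opponent does.
U strictly dominates: vs L: 11 > each of {10, 2}; vs M: 10 > each of {8, 6}; vs N: 12 > each of {6, 2}.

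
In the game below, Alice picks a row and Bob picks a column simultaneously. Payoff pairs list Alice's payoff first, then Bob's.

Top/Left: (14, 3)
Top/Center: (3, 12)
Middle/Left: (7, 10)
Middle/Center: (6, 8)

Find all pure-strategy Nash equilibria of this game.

Check mutual best responses: a cell is a NE iff neither player can gain by unilaterally deviating.
Alice's best responses — vs Left: Top (payoff 14); vs Center: Middle (payoff 6).
Bob's best responses — vs Top: Center (payoff 12); vs Middle: Left (payoff 10).
No cell has both players best-responding. For instance, Alice's best reply to Center is Middle, but against Middle Bob prefers Left over Center.

No pure-strategy Nash equilibrium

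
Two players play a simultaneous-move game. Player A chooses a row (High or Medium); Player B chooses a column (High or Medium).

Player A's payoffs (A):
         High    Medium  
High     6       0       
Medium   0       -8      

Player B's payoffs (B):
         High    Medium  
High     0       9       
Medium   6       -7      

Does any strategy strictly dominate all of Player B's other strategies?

No strictly dominant strategy

Check whether one of Player B's strategies beats all alternatives regardless of what the opponent does.
High is not dominant: against High, Medium gives 9 > 0.
Medium is not dominant: against Medium, High gives 6 > -7.
No single strategy is best against every opponent action.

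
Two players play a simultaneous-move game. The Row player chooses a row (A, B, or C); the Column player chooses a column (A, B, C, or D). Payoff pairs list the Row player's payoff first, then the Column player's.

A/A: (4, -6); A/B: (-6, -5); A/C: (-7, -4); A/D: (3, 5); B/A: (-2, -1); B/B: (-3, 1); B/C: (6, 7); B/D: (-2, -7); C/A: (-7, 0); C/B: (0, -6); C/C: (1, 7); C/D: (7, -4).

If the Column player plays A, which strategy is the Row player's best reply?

With the Column player fixed at A, the Row player's payoffs are: A → 4, B → -2, C → -7.
The maximum is 4, achieved by A.

A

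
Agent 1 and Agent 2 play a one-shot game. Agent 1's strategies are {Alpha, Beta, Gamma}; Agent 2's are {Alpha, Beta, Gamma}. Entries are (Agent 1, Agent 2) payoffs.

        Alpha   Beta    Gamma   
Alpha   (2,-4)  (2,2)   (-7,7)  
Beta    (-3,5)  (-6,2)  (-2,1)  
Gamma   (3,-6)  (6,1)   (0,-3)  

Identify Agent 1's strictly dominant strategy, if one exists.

Check whether one of Agent 1's strategies beats all alternatives regardless of what the opponent does.
Gamma strictly dominates: vs Alpha: 3 > each of {2, -3}; vs Beta: 6 > each of {2, -6}; vs Gamma: 0 > each of {-7, -2}.

Gamma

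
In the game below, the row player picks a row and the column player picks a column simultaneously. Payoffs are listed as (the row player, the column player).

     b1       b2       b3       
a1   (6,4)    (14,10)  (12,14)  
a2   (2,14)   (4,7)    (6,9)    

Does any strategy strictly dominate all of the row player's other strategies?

a1

A strategy is strictly dominant if it gives the row player a strictly higher payoff than every other strategy, against every choice by the opponent.
a1 strictly dominates: vs b1: 6 > 2; vs b2: 14 > 4; vs b3: 12 > 6.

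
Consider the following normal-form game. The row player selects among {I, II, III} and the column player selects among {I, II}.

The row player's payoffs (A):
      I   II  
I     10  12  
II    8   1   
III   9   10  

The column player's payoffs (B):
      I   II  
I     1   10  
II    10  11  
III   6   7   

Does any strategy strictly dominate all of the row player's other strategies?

I

Check whether one of the row player's strategies beats all alternatives regardless of what the opponent does.
I strictly dominates: vs I: 10 > each of {8, 9}; vs II: 12 > each of {1, 10}.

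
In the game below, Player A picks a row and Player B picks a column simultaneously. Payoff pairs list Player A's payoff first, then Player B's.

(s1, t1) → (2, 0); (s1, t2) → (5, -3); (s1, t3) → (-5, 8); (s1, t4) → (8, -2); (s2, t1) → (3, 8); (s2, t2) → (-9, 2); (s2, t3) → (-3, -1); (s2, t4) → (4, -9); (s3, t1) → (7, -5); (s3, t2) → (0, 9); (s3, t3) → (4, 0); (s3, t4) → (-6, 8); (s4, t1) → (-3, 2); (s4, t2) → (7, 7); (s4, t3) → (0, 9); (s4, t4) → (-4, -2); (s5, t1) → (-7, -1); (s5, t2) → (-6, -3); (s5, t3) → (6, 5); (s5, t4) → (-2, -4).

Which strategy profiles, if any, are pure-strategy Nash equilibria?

A profile is a Nash equilibrium when each player is best-responding to the other.
Player A's best responses — vs t1: s3 (payoff 7); vs t2: s4 (payoff 7); vs t3: s5 (payoff 6); vs t4: s1 (payoff 8).
Player B's best responses — vs s1: t3 (payoff 8); vs s2: t1 (payoff 8); vs s3: t2 (payoff 9); vs s4: t3 (payoff 9); vs s5: t3 (payoff 5).
The only mutual best response is (s5, t3); neither player gains by switching there.

(s5, t3)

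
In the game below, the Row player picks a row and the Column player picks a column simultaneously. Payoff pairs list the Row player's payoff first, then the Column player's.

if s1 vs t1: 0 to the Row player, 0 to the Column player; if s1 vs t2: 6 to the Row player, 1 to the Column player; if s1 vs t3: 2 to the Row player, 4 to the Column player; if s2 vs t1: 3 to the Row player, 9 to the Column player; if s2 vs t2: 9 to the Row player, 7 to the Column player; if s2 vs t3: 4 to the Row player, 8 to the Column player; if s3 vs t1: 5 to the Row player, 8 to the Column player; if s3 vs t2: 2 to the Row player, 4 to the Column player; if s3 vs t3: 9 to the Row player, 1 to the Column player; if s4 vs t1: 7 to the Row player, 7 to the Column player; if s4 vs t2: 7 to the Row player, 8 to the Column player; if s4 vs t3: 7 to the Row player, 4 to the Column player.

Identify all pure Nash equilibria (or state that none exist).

Check mutual best responses: a cell is a NE iff neither player can gain by unilaterally deviating.
The Row player's best responses — vs t1: s4 (payoff 7); vs t2: s2 (payoff 9); vs t3: s3 (payoff 9).
The Column player's best responses — vs s1: t3 (payoff 4); vs s2: t1 (payoff 9); vs s3: t1 (payoff 8); vs s4: t2 (payoff 8).
No cell has both players best-responding. For instance, the Row player's best reply to t3 is s3, but against s3 the Column player prefers t1 over t3.

There is no pure-strategy Nash equilibrium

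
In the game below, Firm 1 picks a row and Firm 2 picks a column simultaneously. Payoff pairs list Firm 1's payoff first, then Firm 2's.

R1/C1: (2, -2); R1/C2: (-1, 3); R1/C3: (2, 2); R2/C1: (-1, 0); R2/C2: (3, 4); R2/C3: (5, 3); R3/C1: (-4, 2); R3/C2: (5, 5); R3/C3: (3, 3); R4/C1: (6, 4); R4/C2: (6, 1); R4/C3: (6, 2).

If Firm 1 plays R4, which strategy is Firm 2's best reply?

With Firm 1 fixed at R4, Firm 2's payoffs are: C1 → 4, C2 → 1, C3 → 2.
The maximum is 4, achieved by C1.

C1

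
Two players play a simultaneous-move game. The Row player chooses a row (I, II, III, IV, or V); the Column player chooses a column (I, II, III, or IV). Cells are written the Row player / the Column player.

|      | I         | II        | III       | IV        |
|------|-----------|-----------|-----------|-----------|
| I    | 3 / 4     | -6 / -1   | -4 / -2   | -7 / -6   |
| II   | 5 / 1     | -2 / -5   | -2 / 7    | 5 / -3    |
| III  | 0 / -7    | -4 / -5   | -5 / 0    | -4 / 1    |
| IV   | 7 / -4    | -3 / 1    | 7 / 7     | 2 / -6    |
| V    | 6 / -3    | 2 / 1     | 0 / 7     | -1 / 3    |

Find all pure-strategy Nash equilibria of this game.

Check mutual best responses: a cell is a NE iff neither player can gain by unilaterally deviating.
The Row player's best responses — vs I: IV (payoff 7); vs II: V (payoff 2); vs III: IV (payoff 7); vs IV: II (payoff 5).
The Column player's best responses — vs I: I (payoff 4); vs II: III (payoff 7); vs III: IV (payoff 1); vs IV: III (payoff 7); vs V: III (payoff 7).
The only mutual best response is (IV, III); neither player gains by switching there.

(IV, III)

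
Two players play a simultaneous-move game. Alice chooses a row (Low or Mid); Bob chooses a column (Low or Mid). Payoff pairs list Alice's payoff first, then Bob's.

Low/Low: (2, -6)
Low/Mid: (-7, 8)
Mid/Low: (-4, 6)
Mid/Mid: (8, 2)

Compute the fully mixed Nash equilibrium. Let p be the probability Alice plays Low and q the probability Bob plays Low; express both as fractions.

p = 2/9, q = 5/7

In a mixed NE each player is indifferent between their pure strategies, so the opponent's mix sets the indifference.
Bob indifferent between Low and Mid: p·(-6) + (1−p)·6 = p·8 + (1−p)·2 ⟹ 6 + (-12)p = 2 + 6p ⟹ p = 2/9.
Alice indifferent between Low and Mid: q·2 + (1−q)·(-7) = q·(-4) + (1−q)·8 ⟹ (-7) + 9q = 8 + (-12)q ⟹ q = 5/7.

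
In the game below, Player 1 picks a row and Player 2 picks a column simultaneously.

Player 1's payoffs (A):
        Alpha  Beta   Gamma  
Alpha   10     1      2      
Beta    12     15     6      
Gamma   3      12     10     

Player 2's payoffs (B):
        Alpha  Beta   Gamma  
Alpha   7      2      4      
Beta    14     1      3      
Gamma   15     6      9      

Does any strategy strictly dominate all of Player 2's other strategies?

Check whether one of Player 2's strategies beats all alternatives regardless of what the opponent does.
Alpha strictly dominates: vs Alpha: 7 > each of {2, 4}; vs Beta: 14 > each of {1, 3}; vs Gamma: 15 > each of {6, 9}.

Alpha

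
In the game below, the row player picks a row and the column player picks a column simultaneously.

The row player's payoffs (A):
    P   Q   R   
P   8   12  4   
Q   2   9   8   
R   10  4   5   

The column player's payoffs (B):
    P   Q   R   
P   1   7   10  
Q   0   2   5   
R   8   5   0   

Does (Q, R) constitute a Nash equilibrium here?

Yes

Holding the column player at R: the row player gets 8 from Q, versus 4 from P, 5 from R. No profitable deviation for the row player.
Holding the row player at Q: the column player gets 5 from R, versus 0 from P, 2 from Q. No profitable deviation for the column player either.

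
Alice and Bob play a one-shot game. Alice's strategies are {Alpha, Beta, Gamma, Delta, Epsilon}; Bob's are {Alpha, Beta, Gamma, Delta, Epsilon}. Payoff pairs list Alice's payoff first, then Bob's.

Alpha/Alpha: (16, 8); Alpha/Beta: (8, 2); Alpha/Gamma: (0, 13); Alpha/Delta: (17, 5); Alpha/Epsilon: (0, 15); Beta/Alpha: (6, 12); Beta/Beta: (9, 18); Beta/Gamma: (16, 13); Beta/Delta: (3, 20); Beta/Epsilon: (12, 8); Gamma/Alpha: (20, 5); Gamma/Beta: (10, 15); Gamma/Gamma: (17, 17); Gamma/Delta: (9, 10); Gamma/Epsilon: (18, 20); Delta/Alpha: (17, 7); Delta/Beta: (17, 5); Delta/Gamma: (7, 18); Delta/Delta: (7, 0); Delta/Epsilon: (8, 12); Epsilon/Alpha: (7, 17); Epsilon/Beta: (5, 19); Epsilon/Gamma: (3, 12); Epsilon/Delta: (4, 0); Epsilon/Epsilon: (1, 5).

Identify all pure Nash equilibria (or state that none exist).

A profile is a Nash equilibrium when each player is best-responding to the other.
Alice's best responses — vs Alpha: Gamma (payoff 20); vs Beta: Delta (payoff 17); vs Gamma: Gamma (payoff 17); vs Delta: Alpha (payoff 17); vs Epsilon: Gamma (payoff 18).
Bob's best responses — vs Alpha: Epsilon (payoff 15); vs Beta: Delta (payoff 20); vs Gamma: Epsilon (payoff 20); vs Delta: Gamma (payoff 18); vs Epsilon: Beta (payoff 19).
The only mutual best response is (Gamma, Epsilon); neither player gains by switching there.

(Gamma, Epsilon)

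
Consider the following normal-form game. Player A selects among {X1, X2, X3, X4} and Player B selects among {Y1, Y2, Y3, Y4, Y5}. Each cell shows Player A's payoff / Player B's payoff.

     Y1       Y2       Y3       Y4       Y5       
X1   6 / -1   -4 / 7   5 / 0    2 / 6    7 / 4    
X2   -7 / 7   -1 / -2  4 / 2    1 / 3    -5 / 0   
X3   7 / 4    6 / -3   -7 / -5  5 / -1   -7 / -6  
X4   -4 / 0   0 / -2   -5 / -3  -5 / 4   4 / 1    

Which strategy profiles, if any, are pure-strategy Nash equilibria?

Check mutual best responses: a cell is a NE iff neither player can gain by unilaterally deviating.
Player A's best responses — vs Y1: X3 (payoff 7); vs Y2: X3 (payoff 6); vs Y3: X1 (payoff 5); vs Y4: X3 (payoff 5); vs Y5: X1 (payoff 7).
Player B's best responses — vs X1: Y2 (payoff 7); vs X2: Y1 (payoff 7); vs X3: Y1 (payoff 4); vs X4: Y4 (payoff 4).
The only mutual best response is (X3, Y1); neither player gains by switching there.

(X3, Y1)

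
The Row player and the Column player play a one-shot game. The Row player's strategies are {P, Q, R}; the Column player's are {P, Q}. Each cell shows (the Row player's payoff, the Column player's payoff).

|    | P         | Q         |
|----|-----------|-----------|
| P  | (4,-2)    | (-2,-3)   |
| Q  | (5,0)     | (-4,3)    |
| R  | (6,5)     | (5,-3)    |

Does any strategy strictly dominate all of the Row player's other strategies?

R

A strategy is strictly dominant if it gives the Row player a strictly higher payoff than every other strategy, against every choice by the opponent.
R strictly dominates: vs P: 6 > each of {4, 5}; vs Q: 5 > each of {-2, -4}.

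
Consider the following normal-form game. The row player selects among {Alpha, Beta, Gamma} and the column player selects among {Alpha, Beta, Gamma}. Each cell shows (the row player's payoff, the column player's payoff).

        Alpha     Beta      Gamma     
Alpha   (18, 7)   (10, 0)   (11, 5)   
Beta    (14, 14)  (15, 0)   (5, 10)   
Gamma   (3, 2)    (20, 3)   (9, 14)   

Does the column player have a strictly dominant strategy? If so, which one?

None

Check whether one of the column player's strategies beats all alternatives regardless of what the opponent does.
Alpha is not dominant: against Gamma, Beta gives 3 > 2.
Beta is not dominant: against Alpha, Alpha gives 7 > 0.
Gamma is not dominant: against Alpha, Alpha gives 7 > 5.
No single strategy is best against every opponent action.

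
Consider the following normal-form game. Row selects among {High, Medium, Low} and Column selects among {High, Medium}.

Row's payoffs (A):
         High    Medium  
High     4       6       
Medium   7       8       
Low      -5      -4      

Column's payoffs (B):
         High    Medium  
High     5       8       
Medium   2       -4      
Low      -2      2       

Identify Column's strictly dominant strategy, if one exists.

None

Check whether one of Column's strategies beats all alternatives regardless of what the opponent does.
High is not dominant: against High, Medium gives 8 > 5.
Medium is not dominant: against Medium, High gives 2 > -4.
No single strategy is best against every opponent action.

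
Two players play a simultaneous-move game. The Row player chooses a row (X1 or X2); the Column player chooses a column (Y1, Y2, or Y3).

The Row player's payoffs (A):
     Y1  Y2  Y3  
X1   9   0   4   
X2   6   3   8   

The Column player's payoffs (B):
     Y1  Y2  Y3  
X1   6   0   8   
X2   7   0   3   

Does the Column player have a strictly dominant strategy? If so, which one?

No strictly dominant strategy

Check whether one of the Column player's strategies beats all alternatives regardless of what the opponent does.
Y1 is not dominant: against X1, Y3 gives 8 > 6.
Y2 is not dominant: against X1, Y1 gives 6 > 0.
Y3 is not dominant: against X2, Y1 gives 7 > 3.
No single strategy is best against every opponent action.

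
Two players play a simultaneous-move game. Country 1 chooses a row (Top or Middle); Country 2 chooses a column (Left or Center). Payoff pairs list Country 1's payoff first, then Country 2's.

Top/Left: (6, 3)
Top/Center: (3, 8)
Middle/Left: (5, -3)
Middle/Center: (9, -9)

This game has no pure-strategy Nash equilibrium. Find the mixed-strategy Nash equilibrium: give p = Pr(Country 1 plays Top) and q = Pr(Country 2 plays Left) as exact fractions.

p = 6/11, q = 6/7

In a mixed NE each player is indifferent between their pure strategies, so the opponent's mix sets the indifference.
Country 2 indifferent between Left and Center: p·3 + (1−p)·(-3) = p·8 + (1−p)·(-9) ⟹ (-3) + 6p = (-9) + 17p ⟹ p = 6/11.
Country 1 indifferent between Top and Middle: q·6 + (1−q)·3 = q·5 + (1−q)·9 ⟹ 3 + 3q = 9 + (-4)q ⟹ q = 6/7.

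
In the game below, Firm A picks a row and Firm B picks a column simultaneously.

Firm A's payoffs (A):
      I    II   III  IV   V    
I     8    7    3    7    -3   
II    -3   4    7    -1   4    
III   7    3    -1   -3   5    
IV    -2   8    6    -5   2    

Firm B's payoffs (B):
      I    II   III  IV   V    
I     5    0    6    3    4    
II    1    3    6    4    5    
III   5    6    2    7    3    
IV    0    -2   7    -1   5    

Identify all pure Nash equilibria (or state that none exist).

(II, III)

A profile is a Nash equilibrium when each player is best-responding to the other.
Firm A's best responses — vs I: I (payoff 8); vs II: IV (payoff 8); vs III: II (payoff 7); vs IV: I (payoff 7); vs V: III (payoff 5).
Firm B's best responses — vs I: III (payoff 6); vs II: III (payoff 6); vs III: IV (payoff 7); vs IV: III (payoff 7).
The only mutual best response is (II, III); neither player gains by switching there.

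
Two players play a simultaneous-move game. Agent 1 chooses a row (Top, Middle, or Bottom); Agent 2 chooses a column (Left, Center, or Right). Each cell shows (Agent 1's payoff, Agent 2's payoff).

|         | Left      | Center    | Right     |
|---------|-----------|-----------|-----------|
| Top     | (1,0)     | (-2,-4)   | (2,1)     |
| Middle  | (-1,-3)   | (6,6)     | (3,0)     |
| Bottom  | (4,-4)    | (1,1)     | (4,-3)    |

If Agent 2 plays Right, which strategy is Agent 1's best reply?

Bottom

With Agent 2 fixed at Right, Agent 1's payoffs are: Top → 2, Middle → 3, Bottom → 4.
The maximum is 4, achieved by Bottom.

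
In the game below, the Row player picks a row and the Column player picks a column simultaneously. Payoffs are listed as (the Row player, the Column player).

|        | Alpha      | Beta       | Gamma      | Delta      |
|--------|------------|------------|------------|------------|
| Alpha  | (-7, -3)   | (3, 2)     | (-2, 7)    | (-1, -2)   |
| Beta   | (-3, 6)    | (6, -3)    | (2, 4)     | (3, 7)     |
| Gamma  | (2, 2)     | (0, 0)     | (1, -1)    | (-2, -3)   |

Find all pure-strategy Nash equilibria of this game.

Check mutual best responses: a cell is a NE iff neither player can gain by unilaterally deviating.
The Row player's best responses — vs Alpha: Gamma (payoff 2); vs Beta: Beta (payoff 6); vs Gamma: Beta (payoff 2); vs Delta: Beta (payoff 3).
The Column player's best responses — vs Alpha: Gamma (payoff 7); vs Beta: Delta (payoff 7); vs Gamma: Alpha (payoff 2).
Mutual best responses occur at (Beta, Delta) and (Gamma, Alpha); at each, neither player gains by switching.

(Beta, Delta) and (Gamma, Alpha)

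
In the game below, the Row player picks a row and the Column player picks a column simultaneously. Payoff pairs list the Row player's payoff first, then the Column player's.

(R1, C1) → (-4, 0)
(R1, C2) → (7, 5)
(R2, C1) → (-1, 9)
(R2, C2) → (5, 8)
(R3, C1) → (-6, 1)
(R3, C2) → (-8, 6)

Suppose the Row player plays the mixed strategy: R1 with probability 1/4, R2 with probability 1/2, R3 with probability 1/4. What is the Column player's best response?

The Column player's best reply maximizes expected payoff against the mix.
C1: (1/4)·0 + (1/2)·9 + (1/4)·1 = 19/4
C2: (1/4)·5 + (1/2)·8 + (1/4)·6 = 27/4
Highest expected payoff is 27/4, from C2.

C2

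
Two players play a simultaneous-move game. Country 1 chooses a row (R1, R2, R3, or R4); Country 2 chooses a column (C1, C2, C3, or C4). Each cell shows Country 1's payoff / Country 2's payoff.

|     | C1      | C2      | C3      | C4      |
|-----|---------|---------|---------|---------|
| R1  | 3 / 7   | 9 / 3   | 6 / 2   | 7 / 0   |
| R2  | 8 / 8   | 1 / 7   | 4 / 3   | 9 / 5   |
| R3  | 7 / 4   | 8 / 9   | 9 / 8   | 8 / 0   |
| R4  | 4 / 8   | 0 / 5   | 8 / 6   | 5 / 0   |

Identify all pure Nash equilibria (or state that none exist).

A profile is a Nash equilibrium when each player is best-responding to the other.
Country 1's best responses — vs C1: R2 (payoff 8); vs C2: R1 (payoff 9); vs C3: R3 (payoff 9); vs C4: R2 (payoff 9).
Country 2's best responses — vs R1: C1 (payoff 7); vs R2: C1 (payoff 8); vs R3: C2 (payoff 9); vs R4: C1 (payoff 8).
The only mutual best response is (R2, C1); neither player gains by switching there.

(R2, C1)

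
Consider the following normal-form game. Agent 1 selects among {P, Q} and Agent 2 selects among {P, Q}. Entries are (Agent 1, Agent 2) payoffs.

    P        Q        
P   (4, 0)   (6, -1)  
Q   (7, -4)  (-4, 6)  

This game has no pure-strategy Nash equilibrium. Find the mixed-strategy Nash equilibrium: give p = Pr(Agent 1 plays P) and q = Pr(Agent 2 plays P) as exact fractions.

Each player's mixing probability is pinned down by making the *other* player indifferent.
Agent 2 indifferent between P and Q: p·0 + (1−p)·(-4) = p·(-1) + (1−p)·6 ⟹ (-4) + 4p = 6 + (-7)p ⟹ p = 10/11.
Agent 1 indifferent between P and Q: q·4 + (1−q)·6 = q·7 + (1−q)·(-4) ⟹ 6 + (-2)q = (-4) + 11q ⟹ q = 10/13.

p = 10/11, q = 10/13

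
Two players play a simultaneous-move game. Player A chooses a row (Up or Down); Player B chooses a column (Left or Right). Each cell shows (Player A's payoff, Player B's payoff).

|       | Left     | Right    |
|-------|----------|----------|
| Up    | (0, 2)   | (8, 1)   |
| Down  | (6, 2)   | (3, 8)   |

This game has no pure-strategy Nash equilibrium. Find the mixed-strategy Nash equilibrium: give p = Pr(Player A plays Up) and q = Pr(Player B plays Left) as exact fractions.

In a mixed NE each player is indifferent between their pure strategies, so the opponent's mix sets the indifference.
Player B indifferent between Left and Right: p·2 + (1−p)·2 = p·1 + (1−p)·8 ⟹ 2 + 0p = 8 + (-7)p ⟹ p = 6/7.
Player A indifferent between Up and Down: q·0 + (1−q)·8 = q·6 + (1−q)·3 ⟹ 8 + (-8)q = 3 + 3q ⟹ q = 5/11.

p = 6/7, q = 5/11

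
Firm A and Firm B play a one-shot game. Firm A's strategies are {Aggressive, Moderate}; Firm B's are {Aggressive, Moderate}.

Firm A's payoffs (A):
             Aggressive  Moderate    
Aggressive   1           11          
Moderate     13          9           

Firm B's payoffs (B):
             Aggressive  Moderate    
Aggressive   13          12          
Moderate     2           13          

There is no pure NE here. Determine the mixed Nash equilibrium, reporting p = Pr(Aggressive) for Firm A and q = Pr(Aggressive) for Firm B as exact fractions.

p = 11/12, q = 1/7

Each player's mixing probability is pinned down by making the *other* player indifferent.
Firm B indifferent between Aggressive and Moderate: p·13 + (1−p)·2 = p·12 + (1−p)·13 ⟹ 2 + 11p = 13 + (-1)p ⟹ p = 11/12.
Firm A indifferent between Aggressive and Moderate: q·1 + (1−q)·11 = q·13 + (1−q)·9 ⟹ 11 + (-10)q = 9 + 4q ⟹ q = 1/7.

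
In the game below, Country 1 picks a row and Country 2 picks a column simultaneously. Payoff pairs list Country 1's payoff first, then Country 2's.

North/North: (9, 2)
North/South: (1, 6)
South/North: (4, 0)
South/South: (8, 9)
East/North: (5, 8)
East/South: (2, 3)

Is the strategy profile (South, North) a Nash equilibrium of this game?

Holding Country 2 at North: Country 1 gets 4 from South but could get 9 by switching to North. Country 1 has a profitable deviation.

No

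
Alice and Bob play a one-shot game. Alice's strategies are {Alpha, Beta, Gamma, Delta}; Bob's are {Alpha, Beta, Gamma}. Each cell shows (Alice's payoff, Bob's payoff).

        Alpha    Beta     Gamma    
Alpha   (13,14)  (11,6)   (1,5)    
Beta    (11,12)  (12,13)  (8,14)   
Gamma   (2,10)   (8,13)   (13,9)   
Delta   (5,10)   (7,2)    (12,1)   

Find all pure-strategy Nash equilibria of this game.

(Alpha, Alpha)

A profile is a Nash equilibrium when each player is best-responding to the other.
Alice's best responses — vs Alpha: Alpha (payoff 13); vs Beta: Beta (payoff 12); vs Gamma: Gamma (payoff 13).
Bob's best responses — vs Alpha: Alpha (payoff 14); vs Beta: Gamma (payoff 14); vs Gamma: Beta (payoff 13); vs Delta: Alpha (payoff 10).
The only mutual best response is (Alpha, Alpha); neither player gains by switching there.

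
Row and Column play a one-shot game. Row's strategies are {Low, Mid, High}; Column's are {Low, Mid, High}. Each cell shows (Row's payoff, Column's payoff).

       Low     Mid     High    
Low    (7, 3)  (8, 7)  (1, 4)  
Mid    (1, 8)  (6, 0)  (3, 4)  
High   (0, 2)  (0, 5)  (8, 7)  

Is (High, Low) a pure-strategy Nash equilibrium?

No

Holding Column at Low: Row gets 0 from High but could get 7 by switching to Low. Row has a profitable deviation.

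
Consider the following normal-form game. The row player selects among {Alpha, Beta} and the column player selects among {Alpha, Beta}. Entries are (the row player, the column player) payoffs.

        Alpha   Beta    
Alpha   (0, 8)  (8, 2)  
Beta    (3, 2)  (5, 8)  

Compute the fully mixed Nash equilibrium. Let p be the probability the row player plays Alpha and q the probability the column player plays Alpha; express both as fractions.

p = 1/2, q = 1/2

In a mixed NE each player is indifferent between their pure strategies, so the opponent's mix sets the indifference.
The column player indifferent between Alpha and Beta: p·8 + (1−p)·2 = p·2 + (1−p)·8 ⟹ 2 + 6p = 8 + (-6)p ⟹ p = 1/2.
The row player indifferent between Alpha and Beta: q·0 + (1−q)·8 = q·3 + (1−q)·5 ⟹ 8 + (-8)q = 5 + (-2)q ⟹ q = 1/2.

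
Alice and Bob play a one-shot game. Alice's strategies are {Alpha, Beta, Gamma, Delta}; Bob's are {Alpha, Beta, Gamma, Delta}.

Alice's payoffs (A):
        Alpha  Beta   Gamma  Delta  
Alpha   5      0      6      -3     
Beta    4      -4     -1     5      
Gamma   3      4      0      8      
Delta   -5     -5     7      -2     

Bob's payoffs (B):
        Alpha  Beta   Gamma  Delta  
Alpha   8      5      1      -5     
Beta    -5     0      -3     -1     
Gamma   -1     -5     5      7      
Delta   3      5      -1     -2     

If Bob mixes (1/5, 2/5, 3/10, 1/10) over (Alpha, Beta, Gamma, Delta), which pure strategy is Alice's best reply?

Gamma

Compute Alice's expected payoff from each pure strategy against the given mix.
Alpha: (1/5)·5 + (2/5)·0 + (3/10)·6 + (1/10)·(-3) = 5/2
Beta: (1/5)·4 + (2/5)·(-4) + (3/10)·(-1) + (1/10)·5 = -3/5
Gamma: (1/5)·3 + (2/5)·4 + (3/10)·0 + (1/10)·8 = 3
Delta: (1/5)·(-5) + (2/5)·(-5) + (3/10)·7 + (1/10)·(-2) = -11/10
Highest expected payoff is 3, from Gamma.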